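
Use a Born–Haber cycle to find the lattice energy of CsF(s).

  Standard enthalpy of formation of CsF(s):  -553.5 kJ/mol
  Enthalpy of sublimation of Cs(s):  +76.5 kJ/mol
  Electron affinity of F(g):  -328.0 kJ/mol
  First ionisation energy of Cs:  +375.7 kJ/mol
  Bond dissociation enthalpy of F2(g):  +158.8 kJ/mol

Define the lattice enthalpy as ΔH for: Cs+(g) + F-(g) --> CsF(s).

U = -757.1 kJ/mol

ΔHf° = 1·ΔHsub + 1·(ΣIE) + 1/2·D(F2) + 1·EA + U
-553.5 = 1·(+76.5) + 1·(+375.7) + 1/2·(+158.8) + 1·(-328.0) + U
U = -553.5 − (+203.6) = -757.1 kJ/mol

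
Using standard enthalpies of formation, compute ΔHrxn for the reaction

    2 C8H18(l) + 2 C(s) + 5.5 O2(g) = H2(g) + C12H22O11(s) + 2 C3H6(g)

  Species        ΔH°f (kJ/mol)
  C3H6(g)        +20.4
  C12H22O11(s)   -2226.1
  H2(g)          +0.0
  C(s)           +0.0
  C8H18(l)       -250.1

Products: 1·(+0.0) + 1·(-2226.1) + 2·(+20.4) = -2185.3
Reactants: 2·(-250.1) + 2·(+0.0) + 11/2·(+0.0) = -500.2
ΔHrxn = (-2185.3) − (-500.2) = -1685.1 kJ/mol

ΔHrxn = -1685.1 kJ/mol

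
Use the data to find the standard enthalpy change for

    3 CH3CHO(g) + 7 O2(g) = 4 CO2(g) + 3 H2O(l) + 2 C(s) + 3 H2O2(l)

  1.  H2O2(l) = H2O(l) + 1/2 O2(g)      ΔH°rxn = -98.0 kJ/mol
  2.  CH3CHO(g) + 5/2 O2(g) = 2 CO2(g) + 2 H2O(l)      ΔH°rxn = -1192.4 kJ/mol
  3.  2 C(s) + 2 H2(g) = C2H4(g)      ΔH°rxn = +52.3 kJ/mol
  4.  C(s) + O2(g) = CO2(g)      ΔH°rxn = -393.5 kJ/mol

ΔH°rxn = -2496.2 kJ/mol

eq. 1 reversed and × 3 (H2O2(l) must end up as a product; ×3 to match 3 H2O2(l) in the target): (-3)·(-98.0) = +294.0 kJ/mol
eq. 2 × 3 (scale by 3 for the 3 CH3CHO(g)): (3)·(-1192.4) = -3577.2 kJ/mol
eq. 3: not needed (C2H4(g) appears nowhere else).
eq. 4 reversed and × 2: (-2)·(-393.5) = +787.0 kJ/mol
ΔH°rxn = (-3)·(-98.0) + (3)·(-1192.4) + (-2)·(-393.5) = -2496.2 kJ/mol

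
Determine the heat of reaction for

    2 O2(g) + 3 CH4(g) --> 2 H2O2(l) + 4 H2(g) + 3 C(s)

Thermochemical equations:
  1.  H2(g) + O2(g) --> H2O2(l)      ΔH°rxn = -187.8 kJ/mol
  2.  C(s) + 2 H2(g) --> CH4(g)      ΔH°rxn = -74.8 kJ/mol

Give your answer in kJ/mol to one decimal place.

ΔH°rxn = -151.2 kJ/mol

eq. 1 × 2: (2)·(-187.8) = -375.6 kJ/mol
eq. 2 reversed and × 3: (-3)·(-74.8) = +224.4 kJ/mol
Summing the manipulated equations, ΔH°rxn = (2)·(-187.8) + (-3)·(-74.8) = -151.2 kJ/mol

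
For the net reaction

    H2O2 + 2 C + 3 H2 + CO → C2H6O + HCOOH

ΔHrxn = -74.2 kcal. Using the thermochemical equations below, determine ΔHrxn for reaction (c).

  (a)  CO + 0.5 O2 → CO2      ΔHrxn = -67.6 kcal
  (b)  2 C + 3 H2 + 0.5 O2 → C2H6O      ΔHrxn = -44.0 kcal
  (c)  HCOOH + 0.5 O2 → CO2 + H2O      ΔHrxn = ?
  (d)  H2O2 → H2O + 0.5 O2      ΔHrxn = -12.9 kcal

(a) as written: -67.6 kcal
(b) as written: -44.0 kcal
(c) reversed: contributes −x
(d) as written: -12.9 kcal
-74.2 = (-67.6) + (-44.0) + (-12.9) − x
x = (-74.2 − (-124.5)) / (-1) = -50.3 kcal

ΔHrxn = -50.3 kcal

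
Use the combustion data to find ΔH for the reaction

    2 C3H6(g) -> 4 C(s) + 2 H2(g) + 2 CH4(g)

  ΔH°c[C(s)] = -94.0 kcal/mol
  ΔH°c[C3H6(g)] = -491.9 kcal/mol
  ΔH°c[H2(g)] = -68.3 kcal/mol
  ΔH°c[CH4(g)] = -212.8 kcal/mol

ΔH = -45.6 kcal/mol

Using ΔH = Σ nΔHc°(reactants) − Σ nΔHc°(products):
= [2·(-491.9)] − [4·(-94.0) + 2·(-68.3) + 2·(-212.8)]
= -45.6 kcal/mol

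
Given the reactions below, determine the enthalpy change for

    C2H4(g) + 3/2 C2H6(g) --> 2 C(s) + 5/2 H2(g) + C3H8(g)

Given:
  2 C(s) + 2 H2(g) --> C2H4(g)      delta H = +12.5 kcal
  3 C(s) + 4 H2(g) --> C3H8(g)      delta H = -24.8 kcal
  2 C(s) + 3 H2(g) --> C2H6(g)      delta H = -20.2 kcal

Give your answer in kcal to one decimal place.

delta H = -7.0 kcal

equation 1 reversed (C2H4(g) must end up as a reactant): -12.5 kcal
equation 2 as written (C3H8(g) already on the product side): -24.8 kcal
equation 3 reversed and × 3/2 (C2H6(g) must end up as a reactant; ×3/2 to match 3/2 C2H6(g) in the target): (-3/2)·(-20.2) = +30.3 kcal
delta H = (-12.5) + (-24.8) + (+30.3) = -7.0 kcal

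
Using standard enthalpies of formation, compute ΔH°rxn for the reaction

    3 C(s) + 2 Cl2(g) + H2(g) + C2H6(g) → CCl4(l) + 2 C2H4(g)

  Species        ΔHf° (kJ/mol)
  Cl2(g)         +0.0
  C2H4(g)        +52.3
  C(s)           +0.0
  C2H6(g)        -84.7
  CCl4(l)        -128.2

ΔH°rxn = Σ nΔHf°(products) − Σ nΔHf°(reactants).
Products: 1·(-128.2) + 2·(+52.3) = -23.6
Reactants: 3·(+0.0) + 2·(+0.0) + 1·(+0.0) + 1·(-84.7) = -84.7
ΔH°rxn = (-23.6) − (-84.7) = 61.1 kJ/mol

ΔH°rxn = 61.1 kJ/mol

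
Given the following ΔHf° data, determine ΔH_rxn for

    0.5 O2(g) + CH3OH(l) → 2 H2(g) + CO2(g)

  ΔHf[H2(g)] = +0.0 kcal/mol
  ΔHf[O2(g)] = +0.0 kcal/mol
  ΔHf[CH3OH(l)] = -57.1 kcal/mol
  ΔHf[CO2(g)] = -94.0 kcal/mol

Products: 2·(+0.0) + 1·(-94.0) = -94.0
Reactants: 1/2·(+0.0) + 1·(-57.1) = -57.1
ΔH_rxn = (-94.0) − (-57.1) = -36.9 kcal/mol

ΔH_rxn = -36.9 kcal/mol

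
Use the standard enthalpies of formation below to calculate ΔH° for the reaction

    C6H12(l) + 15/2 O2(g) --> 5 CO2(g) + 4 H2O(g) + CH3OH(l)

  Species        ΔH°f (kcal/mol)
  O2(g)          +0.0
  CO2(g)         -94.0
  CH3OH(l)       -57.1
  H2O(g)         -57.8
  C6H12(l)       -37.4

Products: 5·(-94.0) + 4·(-57.8) + 1·(-57.1) = -758.3
Reactants: 1·(-37.4) + 15/2·(+0.0) = -37.4
ΔH° = (-758.3) − (-37.4) = -720.9 kcal/mol

ΔH° = -720.9 kcal/mol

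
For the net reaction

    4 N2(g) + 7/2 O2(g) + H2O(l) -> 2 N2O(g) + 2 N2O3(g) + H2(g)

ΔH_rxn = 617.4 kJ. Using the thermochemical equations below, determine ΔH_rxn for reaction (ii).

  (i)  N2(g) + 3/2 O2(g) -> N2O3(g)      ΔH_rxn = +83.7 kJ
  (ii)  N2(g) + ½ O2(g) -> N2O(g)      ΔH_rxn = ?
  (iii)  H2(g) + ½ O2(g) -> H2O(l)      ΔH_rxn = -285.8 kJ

ΔH_rxn = 82.1 kJ

(i) × 2: (2)·(+83.7) = +167.4 kJ
(ii) × 2: contributes 2·x
(iii) reversed: +285.8 kJ
+617.4 = (+167.4) + (+285.8) + 2·x
x = (+617.4 − (+453.2)) / (2) = 82.1 kJ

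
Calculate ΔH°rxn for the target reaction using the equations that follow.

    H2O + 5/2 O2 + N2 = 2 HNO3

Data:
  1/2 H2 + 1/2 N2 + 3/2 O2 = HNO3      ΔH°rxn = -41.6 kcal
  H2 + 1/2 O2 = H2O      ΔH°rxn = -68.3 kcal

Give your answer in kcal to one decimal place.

equation 1 × 2 (scale by 2 for the 2 HNO3): (2)·(-41.6) = -83.2 kcal
equation 2 reversed (H2O must end up as a reactant): +68.3 kcal
Summing the manipulated equations, ΔH°rxn = (2)·(-41.6) + (-1)·(-68.3) = -14.9 kcal

ΔH°rxn = -14.9 kcal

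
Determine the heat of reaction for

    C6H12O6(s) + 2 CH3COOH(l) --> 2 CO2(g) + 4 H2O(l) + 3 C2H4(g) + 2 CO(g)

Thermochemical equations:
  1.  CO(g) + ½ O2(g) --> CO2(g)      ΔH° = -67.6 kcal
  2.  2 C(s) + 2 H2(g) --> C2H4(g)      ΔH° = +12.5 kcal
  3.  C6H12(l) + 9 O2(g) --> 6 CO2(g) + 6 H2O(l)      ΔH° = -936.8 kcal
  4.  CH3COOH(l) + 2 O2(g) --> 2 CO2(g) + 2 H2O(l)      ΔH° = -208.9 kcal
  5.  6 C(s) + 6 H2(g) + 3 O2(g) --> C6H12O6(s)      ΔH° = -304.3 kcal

eq. 1 reversed and × 2 (reverse to put CO(g) on the product side; scale by 2 for the 2 CO(g)): (-2)·(-67.6) = +135.2 kcal
eq. 2 × 3 (scale by 3 for the 3 C2H4(g)): (3)·(+12.5) = +37.5 kcal
eq. 3: not needed (C6H12(l) appears nowhere else).
eq. 4 × 2 (×2 to match 2 CH3COOH(l) in the target): (2)·(-208.9) = -417.8 kcal
eq. 5 reversed (C6H12O6(s) must end up as a reactant): +304.3 kcal
Combining the equations, ΔH° = (-2)·(-67.6) + (3)·(+12.5) + (2)·(-208.9) + (-1)·(-304.3) = 59.2 kcal

ΔH° = 59.2 kcal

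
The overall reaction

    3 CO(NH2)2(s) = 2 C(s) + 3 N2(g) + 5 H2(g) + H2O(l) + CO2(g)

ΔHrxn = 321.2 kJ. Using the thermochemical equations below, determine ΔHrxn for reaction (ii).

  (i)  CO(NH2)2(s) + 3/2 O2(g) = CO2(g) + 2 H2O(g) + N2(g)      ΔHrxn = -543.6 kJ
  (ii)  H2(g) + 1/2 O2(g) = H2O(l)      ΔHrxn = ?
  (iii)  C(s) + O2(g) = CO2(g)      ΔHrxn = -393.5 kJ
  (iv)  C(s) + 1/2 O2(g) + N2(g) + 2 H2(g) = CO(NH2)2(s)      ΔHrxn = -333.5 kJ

(i): not needed (H2O(g) appears nowhere else).
(ii) as written (H2O(l) already on the product side): contributes x
(iii) as written: -393.5 kJ
(iv) reversed and × 3: (-3)·(-333.5) = +1000.5 kJ
+321.2 = (-393.5) + (+1000.5) + x
x = (+321.2 − (+607.0)) / (1) = -285.8 kJ

ΔHrxn = -285.8 kJ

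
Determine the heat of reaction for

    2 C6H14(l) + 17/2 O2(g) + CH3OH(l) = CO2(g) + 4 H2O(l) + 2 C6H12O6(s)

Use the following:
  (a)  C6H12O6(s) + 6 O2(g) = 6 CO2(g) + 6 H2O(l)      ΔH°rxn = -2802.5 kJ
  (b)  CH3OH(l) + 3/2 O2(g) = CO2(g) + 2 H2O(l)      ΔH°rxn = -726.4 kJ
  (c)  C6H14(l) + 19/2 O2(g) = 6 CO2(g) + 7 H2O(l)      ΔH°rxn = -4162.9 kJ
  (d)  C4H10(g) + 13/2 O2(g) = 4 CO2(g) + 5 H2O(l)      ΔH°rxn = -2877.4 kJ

ΔH°rxn = -3447.2 kJ

(a) reversed and × 2 (reverse to put C6H12O6(s) on the product side; ×2 to match 2 C6H12O6(s) in the target): (-2)·(-2802.5) = +5605.0 kJ
(b) as written (CH3OH(l) already on the reactant side): -726.4 kJ
(c) × 2 (scale by 2 for the 2 C6H14(l)): (2)·(-4162.9) = -8325.8 kJ
(d): not needed (C4H10(g) appears nowhere else).
ΔH°rxn = (+5605.0) + (-726.4) + (-8325.8) = -3447.2 kJ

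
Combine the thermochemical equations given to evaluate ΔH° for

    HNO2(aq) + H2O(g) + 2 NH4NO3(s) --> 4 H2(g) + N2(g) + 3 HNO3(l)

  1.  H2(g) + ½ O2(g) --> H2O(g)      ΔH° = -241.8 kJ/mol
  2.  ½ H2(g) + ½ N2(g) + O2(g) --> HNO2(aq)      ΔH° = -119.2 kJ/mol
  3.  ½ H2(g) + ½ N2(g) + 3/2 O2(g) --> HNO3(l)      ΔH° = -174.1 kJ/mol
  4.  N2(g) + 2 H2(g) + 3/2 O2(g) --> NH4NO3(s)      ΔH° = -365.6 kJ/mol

ΔH° = 569.9 kJ/mol

eq. 1 reversed: +241.8 kJ/mol
eq. 2 reversed: +119.2 kJ/mol
eq. 3 × 3: (3)·(-174.1) = -522.3 kJ/mol
eq. 4 reversed and × 2: (-2)·(-365.6) = +731.2 kJ/mol
Since enthalpy is a state function, ΔH° = (+241.8) + (+119.2) + (-522.3) + (+731.2) = 569.9 kJ/mol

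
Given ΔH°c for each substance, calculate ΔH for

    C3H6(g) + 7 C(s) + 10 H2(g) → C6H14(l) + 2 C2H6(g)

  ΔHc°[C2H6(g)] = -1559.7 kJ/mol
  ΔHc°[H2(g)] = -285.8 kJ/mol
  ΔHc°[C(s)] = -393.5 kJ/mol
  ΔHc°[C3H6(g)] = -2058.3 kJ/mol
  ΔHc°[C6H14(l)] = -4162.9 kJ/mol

ΔH = -388.5 kJ/mol

Using ΔH = Σ nΔHc°(reactants) − Σ nΔHc°(products):
= [1·(-2058.3) + 7·(-393.5) + 10·(-285.8)] − [1·(-4162.9) + 2·(-1559.7)]
= -388.5 kJ/mol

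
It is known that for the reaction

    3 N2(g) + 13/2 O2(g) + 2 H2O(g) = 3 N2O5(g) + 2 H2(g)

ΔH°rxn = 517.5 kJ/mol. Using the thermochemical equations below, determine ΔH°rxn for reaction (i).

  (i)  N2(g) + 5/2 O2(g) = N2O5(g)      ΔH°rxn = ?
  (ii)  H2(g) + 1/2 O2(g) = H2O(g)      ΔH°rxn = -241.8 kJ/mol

ΔH°rxn = 11.3 kJ/mol

(i) × 3 (scale by 3 for the 3 N2O5(g)): contributes 3·x
(ii) reversed and × 2 (H2O(g) must end up as a reactant; ×2 to match 2 H2O(g) in the target): (-2)·(-241.8) = +483.6 kJ/mol
+517.5 = (+483.6) + 3·x
x = (+517.5 − (+483.6)) / (3) = 11.3 kJ/mol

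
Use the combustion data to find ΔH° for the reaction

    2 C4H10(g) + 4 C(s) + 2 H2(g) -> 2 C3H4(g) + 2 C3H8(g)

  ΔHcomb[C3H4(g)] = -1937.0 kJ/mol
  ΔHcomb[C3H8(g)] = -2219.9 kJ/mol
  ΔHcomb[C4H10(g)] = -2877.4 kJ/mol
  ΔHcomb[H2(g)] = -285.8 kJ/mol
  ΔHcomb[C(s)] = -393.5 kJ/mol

With combustion enthalpies, reactants minus products:
= [2·(-2877.4) + 4·(-393.5) + 2·(-285.8)] − [2·(-1937.0) + 2·(-2219.9)]
= 413.4 kJ/mol

ΔH° = 413.4 kJ/mol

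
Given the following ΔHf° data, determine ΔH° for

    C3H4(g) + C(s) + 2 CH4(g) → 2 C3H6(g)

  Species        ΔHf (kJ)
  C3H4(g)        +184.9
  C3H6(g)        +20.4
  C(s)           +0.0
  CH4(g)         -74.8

ΔH° = 5.5 kJ

ΔH°rxn = Σ nΔHf°(products) − Σ nΔHf°(reactants).
Products: 2·(+20.4) = +40.8
Reactants: 1·(+184.9) + 1·(+0.0) + 2·(-74.8) = +35.3
ΔH° = (+40.8) − (+35.3) = 5.5 kJ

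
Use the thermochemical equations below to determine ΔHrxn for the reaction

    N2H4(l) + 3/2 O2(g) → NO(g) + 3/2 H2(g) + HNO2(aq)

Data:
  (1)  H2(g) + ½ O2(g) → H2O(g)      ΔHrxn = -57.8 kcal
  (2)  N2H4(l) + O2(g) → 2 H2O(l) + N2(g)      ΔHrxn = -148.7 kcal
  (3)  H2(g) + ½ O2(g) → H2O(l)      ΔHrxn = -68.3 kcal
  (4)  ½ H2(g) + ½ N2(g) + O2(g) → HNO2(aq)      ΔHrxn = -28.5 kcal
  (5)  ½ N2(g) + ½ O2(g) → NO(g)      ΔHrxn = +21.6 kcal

ΔHrxn = -19.0 kcal

(1): not needed.
(2) as written: -148.7 kcal
(3) reversed and × 2: (-2)·(-68.3) = +136.6 kcal
(4) as written: -28.5 kcal
(5) as written: +21.6 kcal
Since enthalpy is a state function, ΔHrxn = (1)·(-148.7) + (-2)·(-68.3) + (1)·(-28.5) + (1)·(+21.6) = -19.0 kcal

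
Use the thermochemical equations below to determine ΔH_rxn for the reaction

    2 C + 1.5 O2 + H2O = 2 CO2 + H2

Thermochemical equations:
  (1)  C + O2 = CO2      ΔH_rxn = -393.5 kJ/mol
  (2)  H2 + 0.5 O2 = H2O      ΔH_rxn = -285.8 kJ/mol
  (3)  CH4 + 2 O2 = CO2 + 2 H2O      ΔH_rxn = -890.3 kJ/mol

ΔH_rxn = -501.2 kJ/mol

(1) × 2: (2)·(-393.5) = -787.0 kJ/mol
(2) reversed: +285.8 kJ/mol
(3): not needed.
ΔH_rxn = (2)·(-393.5) + (-1)·(-285.8) = -501.2 kJ/mol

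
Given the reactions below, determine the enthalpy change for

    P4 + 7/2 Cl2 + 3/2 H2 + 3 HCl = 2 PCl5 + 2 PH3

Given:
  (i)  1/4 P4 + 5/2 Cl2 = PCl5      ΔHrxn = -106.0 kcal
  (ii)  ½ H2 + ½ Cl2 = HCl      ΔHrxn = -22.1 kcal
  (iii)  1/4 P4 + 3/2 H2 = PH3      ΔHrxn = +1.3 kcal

(i) × 2: (2)·(-106.0) = -212.0 kcal
(ii) reversed and × 3: (-3)·(-22.1) = +66.3 kcal
(iii) × 2: (2)·(+1.3) = +2.6 kcal
ΔHrxn = (2)·(-106.0) + (-3)·(-22.1) + (2)·(+1.3) = -143.1 kcal

ΔHrxn = -143.1 kcal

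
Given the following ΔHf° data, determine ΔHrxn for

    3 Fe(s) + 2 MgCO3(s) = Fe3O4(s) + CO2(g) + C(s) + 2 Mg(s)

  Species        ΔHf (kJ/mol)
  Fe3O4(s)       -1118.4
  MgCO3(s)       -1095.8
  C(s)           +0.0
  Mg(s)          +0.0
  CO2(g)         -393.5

ΔHrxn = 679.7 kJ/mol

Products: 1·(-1118.4) + 1·(-393.5) + 1·(+0.0) + 2·(+0.0) = -1511.9
Reactants: 3·(+0.0) + 2·(-1095.8) = -2191.6
ΔHrxn = (-1511.9) − (-2191.6) = 679.7 kJ/mol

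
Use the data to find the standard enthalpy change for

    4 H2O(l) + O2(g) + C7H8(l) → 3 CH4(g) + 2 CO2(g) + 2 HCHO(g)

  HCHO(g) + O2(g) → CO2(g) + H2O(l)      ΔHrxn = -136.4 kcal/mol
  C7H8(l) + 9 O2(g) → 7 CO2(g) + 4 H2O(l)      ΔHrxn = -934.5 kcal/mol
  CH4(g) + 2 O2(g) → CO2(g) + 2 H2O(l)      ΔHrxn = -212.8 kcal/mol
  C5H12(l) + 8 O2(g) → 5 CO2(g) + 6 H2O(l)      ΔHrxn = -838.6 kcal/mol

ΔHrxn = -23.3 kcal/mol

equation 1 reversed and × 2: (-2)·(-136.4) = +272.8 kcal/mol
equation 2 as written: -934.5 kcal/mol
equation 3 reversed and × 3: (-3)·(-212.8) = +638.4 kcal/mol
equation 4: not needed.
By Hess's law, ΔHrxn = (+272.8) + (-934.5) + (+638.4) = -23.3 kcal/mol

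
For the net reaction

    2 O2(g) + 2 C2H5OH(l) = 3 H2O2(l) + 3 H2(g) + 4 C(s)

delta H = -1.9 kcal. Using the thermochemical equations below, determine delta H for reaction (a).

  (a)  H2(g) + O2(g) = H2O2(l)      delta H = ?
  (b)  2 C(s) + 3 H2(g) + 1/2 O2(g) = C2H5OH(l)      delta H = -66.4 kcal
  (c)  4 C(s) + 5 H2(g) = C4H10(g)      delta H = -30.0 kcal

delta H = -44.9 kcal

(a) × 3: contributes 3·x
(b) reversed and × 2: (-2)·(-66.4) = +132.8 kcal
(c): not needed.
-1.9 = (+132.8) + 3·x
x = (-1.9 − (+132.8)) / (3) = -44.9 kcal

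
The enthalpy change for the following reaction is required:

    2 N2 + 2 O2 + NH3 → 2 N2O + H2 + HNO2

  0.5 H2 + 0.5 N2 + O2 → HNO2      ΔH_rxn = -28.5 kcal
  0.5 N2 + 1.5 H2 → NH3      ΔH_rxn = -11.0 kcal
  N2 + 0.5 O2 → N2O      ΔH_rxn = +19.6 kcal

equation 1 as written (HNO2 already on the product side): -28.5 kcal
equation 2 reversed (NH3 must end up as a reactant): +11.0 kcal
equation 3 × 2 (scale by 2 for the 2 N2O): (2)·(+19.6) = +39.2 kcal
ΔH_rxn = (1)·(-28.5) + (-1)·(-11.0) + (2)·(+19.6) = 21.7 kcal

ΔH_rxn = 21.7 kcal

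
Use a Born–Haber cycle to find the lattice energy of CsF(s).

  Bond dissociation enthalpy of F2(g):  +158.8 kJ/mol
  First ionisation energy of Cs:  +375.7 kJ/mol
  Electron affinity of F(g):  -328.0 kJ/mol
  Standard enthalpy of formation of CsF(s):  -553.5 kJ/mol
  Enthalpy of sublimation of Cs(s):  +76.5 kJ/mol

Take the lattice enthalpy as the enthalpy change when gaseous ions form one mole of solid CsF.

ΔHf° = 1·ΔHsub + 1·(ΣIE) + 1/2·D(F2) + 1·EA + U
-553.5 = 1·(+76.5) + 1·(+375.7) + 1/2·(+158.8) + 1·(-328.0) + U
U = -553.5 − (+203.6) = -757.1 kJ/mol

U = -757.1 kJ/mol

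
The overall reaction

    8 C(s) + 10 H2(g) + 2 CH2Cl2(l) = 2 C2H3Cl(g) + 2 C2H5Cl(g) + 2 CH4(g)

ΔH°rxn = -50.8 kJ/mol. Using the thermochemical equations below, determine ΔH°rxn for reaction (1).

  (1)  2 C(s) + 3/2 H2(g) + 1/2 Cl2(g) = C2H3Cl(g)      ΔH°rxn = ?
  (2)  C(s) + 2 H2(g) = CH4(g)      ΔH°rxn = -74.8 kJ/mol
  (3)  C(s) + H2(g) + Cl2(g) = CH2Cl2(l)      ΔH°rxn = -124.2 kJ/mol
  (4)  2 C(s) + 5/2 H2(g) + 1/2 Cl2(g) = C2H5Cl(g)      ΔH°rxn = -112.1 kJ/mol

ΔH°rxn = 37.3 kJ/mol

(1) × 2 (×2 to match 2 C2H3Cl(g) in the target): contributes 2·x
(2) × 2 (scale by 2 for the 2 CH4(g)): (2)·(-74.8) = -149.6 kJ/mol
(3) reversed and × 2 (reverse to put CH2Cl2(l) on the reactant side; ×2 to match 2 CH2Cl2(l) in the target): (-2)·(-124.2) = +248.4 kJ/mol
(4) × 2 (×2 to match 2 C2H5Cl(g) in the target): (2)·(-112.1) = -224.2 kJ/mol
-50.8 = (-149.6) + (+248.4) + (-224.2) + 2·x
x = (-50.8 − (-125.4)) / (2) = 37.3 kJ/mol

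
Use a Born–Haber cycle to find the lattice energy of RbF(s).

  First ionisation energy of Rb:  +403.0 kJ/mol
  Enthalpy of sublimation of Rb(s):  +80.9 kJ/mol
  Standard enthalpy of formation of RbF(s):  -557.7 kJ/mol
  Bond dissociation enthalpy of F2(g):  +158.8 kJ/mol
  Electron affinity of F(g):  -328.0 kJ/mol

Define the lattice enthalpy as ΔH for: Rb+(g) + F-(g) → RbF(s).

U = -793.0 kJ/mol

ΔHf° = 1·ΔHsub + 1·(ΣIE) + 1/2·D(F2) + 1·EA + U
-557.7 = 1·(+80.9) + 1·(+403.0) + 1/2·(+158.8) + 1·(-328.0) + U
U = -557.7 − (+235.3) = -793.0 kJ/mol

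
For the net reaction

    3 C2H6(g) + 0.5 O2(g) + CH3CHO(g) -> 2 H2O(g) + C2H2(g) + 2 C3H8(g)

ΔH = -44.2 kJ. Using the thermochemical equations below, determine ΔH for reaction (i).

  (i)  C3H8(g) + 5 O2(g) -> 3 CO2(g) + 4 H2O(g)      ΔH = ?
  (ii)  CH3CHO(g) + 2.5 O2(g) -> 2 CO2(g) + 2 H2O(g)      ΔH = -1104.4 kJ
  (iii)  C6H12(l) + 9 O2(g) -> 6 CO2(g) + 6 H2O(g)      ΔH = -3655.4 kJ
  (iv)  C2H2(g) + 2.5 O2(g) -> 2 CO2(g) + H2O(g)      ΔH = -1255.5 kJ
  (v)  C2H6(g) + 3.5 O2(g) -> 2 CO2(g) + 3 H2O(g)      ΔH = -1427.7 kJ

(i) reversed and × 2 (C3H8(g) must end up as a product; scale by 2 for the 2 C3H8(g)): contributes −2·x
(ii) as written (CH3CHO(g) already on the reactant side): -1104.4 kJ
(iii): not needed (C6H12(l) appears nowhere else).
(iv) reversed (reverse to put C2H2(g) on the product side): +1255.5 kJ
(v) × 3 (×3 to match 3 C2H6(g) in the target): (3)·(-1427.7) = -4283.1 kJ
-44.2 = (-1104.4) + (+1255.5) + (-4283.1) − 2·x
x = (-44.2 − (-4132.0)) / (-2) = -2043.9 kJ

ΔH = -2043.9 kJ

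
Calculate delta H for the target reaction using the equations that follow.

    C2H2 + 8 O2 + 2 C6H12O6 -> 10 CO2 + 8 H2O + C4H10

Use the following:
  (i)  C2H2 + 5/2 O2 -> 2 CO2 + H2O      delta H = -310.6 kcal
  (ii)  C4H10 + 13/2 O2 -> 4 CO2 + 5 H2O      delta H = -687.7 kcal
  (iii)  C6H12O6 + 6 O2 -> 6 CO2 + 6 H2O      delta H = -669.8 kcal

delta H = -962.5 kcal

(i) as written (C2H2 already on the reactant side): -310.6 kcal
(ii) reversed (reverse to put C4H10 on the product side): +687.7 kcal
(iii) × 2 (×2 to match 2 C6H12O6 in the target): (2)·(-669.8) = -1339.6 kcal
Summing the manipulated equations, delta H = (1)·(-310.6) + (-1)·(-687.7) + (2)·(-669.8) = -962.5 kcal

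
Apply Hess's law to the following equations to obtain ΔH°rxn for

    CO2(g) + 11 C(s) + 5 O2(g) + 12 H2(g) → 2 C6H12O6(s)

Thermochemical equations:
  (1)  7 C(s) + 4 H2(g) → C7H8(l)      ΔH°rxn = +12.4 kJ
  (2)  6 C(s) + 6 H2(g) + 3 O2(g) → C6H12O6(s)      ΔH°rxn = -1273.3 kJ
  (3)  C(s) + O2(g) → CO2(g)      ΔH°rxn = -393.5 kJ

(1): not needed (C7H8(l) appears nowhere else).
(2) × 2 (×2 to match 2 C6H12O6(s) in the target): (2)·(-1273.3) = -2546.6 kJ
(3) reversed (CO2(g) must end up as a reactant): +393.5 kJ
ΔH°rxn = (-2546.6) + (+393.5) = -2153.1 kJ

ΔH°rxn = -2153.1 kJ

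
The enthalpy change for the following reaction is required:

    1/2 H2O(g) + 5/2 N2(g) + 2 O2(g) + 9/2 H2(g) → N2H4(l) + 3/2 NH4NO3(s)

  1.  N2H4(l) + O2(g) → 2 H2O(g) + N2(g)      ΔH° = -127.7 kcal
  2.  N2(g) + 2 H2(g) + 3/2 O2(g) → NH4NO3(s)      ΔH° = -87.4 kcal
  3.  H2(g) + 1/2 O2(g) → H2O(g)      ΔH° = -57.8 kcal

eq. 1 reversed (N2H4(l) must end up as a product): +127.7 kcal
eq. 2 × 3/2 (scale by 3/2 for the 3/2 NH4NO3(s)): (3/2)·(-87.4) = -131.1 kcal
eq. 3 × 3/2: (3/2)·(-57.8) = -86.7 kcal
ΔH° = (-1)·(-127.7) + (3/2)·(-87.4) + (3/2)·(-57.8) = -90.1 kcal

ΔH° = -90.1 kcal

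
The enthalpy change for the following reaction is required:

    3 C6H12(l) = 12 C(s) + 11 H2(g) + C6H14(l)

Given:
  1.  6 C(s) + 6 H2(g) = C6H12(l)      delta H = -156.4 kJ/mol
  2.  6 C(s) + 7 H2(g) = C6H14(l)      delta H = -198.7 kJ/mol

eq. 1 reversed and × 3: (-3)·(-156.4) = +469.2 kJ/mol
eq. 2 as written: -198.7 kJ/mol
delta H = (+469.2) + (-198.7) = 270.5 kJ/mol

delta H = 270.5 kJ/mol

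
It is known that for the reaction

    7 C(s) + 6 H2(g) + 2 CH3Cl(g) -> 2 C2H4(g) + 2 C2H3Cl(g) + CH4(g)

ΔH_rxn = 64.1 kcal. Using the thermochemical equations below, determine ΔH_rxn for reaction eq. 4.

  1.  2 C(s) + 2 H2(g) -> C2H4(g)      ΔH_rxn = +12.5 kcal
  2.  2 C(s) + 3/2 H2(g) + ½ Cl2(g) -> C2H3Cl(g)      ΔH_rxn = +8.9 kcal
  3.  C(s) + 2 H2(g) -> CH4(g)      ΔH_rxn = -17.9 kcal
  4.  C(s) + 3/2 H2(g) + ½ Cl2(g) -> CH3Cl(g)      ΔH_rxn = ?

eq. 1 × 2 (×2 to match 2 C2H4(g) in the target): (2)·(+12.5) = +25.0 kcal
eq. 2 × 2 (scale by 2 for the 2 C2H3Cl(g)): (2)·(+8.9) = +17.8 kcal
eq. 3 as written (CH4(g) already on the product side): -17.9 kcal
eq. 4 reversed and × 2 (CH3Cl(g) must end up as a reactant; scale by 2 for the 2 CH3Cl(g)): contributes −2·x
+64.1 = (+25.0) + (+17.8) + (-17.9) − 2·x
x = (+64.1 − (+24.9)) / (-2) = -19.6 kcal

ΔH_rxn = -19.6 kcal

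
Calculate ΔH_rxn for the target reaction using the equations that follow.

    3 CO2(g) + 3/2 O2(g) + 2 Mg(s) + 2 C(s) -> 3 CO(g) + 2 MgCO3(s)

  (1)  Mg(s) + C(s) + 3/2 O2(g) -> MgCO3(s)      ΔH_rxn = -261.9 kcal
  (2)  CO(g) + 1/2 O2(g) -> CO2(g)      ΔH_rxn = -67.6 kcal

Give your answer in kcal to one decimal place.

(1) × 2: (2)·(-261.9) = -523.8 kcal
(2) reversed and × 3: (-3)·(-67.6) = +202.8 kcal
By Hess's law, ΔH_rxn = (-523.8) + (+202.8) = -321.0 kcal

ΔH_rxn = -321.0 kcal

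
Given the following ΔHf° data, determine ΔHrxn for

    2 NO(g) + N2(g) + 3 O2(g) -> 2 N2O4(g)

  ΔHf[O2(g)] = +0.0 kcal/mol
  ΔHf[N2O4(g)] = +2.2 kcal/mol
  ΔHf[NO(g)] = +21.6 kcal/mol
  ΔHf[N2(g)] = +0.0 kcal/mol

ΔHrxn = -38.8 kcal/mol

Products: 2·(+2.2) = +4.4
Reactants: 2·(+21.6) + 1·(+0.0) + 3·(+0.0) = +43.2
ΔHrxn = (+4.4) − (+43.2) = -38.8 kcal/mol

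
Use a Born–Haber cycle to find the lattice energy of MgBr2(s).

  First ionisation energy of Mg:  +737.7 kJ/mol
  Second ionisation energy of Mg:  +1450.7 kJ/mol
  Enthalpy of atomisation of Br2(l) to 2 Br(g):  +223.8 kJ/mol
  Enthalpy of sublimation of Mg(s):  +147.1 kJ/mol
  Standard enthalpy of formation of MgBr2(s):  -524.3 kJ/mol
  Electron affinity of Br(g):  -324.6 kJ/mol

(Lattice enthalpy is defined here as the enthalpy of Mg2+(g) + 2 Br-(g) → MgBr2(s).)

ΔHf° = 1·ΔHsub + 1·(ΣIE) + 1·D(Br2) + 2·EA + U
-524.3 = 1·(+147.1) + 1·(+2188.4) + 1·(+223.8) + 2·(-324.6) + U
U = -524.3 − (+1910.1) = -2434.4 kJ/mol

U = -2434.4 kJ/mol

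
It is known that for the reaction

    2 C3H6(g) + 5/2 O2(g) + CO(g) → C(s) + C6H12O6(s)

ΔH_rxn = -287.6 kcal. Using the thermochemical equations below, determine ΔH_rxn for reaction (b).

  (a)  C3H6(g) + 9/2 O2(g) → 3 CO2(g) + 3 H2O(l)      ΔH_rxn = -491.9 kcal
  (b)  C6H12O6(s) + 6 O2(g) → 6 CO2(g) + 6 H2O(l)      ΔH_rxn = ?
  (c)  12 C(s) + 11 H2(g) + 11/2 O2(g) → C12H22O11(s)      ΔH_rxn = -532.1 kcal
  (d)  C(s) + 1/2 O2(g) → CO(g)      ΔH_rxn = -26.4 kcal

ΔH_rxn = -669.8 kcal

(a) × 2: (2)·(-491.9) = -983.8 kcal
(b) reversed: contributes −x
(c): not needed.
(d) reversed: +26.4 kcal
-287.6 = (-983.8) + (+26.4) − x
x = (-287.6 − (-957.4)) / (-1) = -669.8 kcal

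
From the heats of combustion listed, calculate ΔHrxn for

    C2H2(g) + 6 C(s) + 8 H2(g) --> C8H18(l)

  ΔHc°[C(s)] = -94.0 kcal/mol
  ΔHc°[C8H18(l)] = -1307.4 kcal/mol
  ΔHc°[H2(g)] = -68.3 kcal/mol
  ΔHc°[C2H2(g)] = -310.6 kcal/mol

ΔHrxn = -113.6 kcal/mol

With combustion enthalpies, reactants minus products:
= [1·(-310.6) + 6·(-94.0) + 8·(-68.3)] − [1·(-1307.4)]
= -113.6 kcal/mol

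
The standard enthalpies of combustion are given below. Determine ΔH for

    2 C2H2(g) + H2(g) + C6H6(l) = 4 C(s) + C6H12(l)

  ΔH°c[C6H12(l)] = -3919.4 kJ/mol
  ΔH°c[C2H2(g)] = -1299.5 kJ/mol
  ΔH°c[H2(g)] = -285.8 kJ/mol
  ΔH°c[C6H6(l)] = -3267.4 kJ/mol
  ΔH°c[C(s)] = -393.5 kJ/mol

With combustion enthalpies, reactants minus products:
= [2·(-1299.5) + 1·(-285.8) + 1·(-3267.4)] − [4·(-393.5) + 1·(-3919.4)]
= -658.8 kJ/mol

ΔH = -658.8 kJ/mol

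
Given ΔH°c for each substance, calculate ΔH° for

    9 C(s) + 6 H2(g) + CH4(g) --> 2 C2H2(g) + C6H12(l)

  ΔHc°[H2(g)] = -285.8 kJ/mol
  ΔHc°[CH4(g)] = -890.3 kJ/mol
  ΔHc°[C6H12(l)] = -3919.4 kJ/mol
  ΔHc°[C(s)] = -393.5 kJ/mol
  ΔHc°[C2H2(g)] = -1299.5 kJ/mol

ΔH° = 371.8 kJ/mol

Using ΔH = Σ nΔHc°(reactants) − Σ nΔHc°(products):
= [9·(-393.5) + 6·(-285.8) + 1·(-890.3)] − [2·(-1299.5) + 1·(-3919.4)]
= 371.8 kJ/mol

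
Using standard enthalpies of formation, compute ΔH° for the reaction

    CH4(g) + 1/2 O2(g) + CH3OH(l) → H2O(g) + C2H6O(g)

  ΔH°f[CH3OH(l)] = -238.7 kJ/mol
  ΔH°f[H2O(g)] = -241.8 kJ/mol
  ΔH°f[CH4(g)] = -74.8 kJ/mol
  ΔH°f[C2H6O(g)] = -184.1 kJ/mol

ΔH°rxn = Σ nΔHf°(products) − Σ nΔHf°(reactants).
Products: 1·(-241.8) + 1·(-184.1) = -425.9
Reactants: 1·(-74.8) + 1/2·(+0.0) + 1·(-238.7) = -313.5
ΔH° = (-425.9) − (-313.5) = -112.4 kJ/mol

ΔH° = -112.4 kJ/mol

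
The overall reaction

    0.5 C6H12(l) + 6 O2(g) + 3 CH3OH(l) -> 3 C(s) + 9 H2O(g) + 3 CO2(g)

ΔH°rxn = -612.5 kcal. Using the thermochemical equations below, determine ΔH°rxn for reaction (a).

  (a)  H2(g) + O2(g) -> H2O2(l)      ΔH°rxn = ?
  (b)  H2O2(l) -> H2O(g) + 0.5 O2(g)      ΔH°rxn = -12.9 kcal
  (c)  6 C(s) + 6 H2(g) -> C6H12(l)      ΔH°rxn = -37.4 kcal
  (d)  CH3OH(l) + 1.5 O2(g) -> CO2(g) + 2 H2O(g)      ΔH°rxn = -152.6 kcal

(a) × 3: contributes 3·x
(b) × 3: (3)·(-12.9) = -38.7 kcal
(c) reversed and × 1/2: (-1/2)·(-37.4) = +18.7 kcal
(d) × 3: (3)·(-152.6) = -457.8 kcal
-612.5 = (-38.7) + (+18.7) + (-457.8) + 3·x
x = (-612.5 − (-477.8)) / (3) = -44.9 kcal

ΔH°rxn = -44.9 kcal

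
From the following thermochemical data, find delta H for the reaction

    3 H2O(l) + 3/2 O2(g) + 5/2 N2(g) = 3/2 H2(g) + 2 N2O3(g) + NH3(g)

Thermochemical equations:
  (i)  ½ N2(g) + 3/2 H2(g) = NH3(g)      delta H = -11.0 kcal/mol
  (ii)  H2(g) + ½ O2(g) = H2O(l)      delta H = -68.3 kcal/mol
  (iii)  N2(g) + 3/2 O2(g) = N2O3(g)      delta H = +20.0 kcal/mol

delta H = 233.9 kcal/mol

(i) as written: -11.0 kcal/mol
(ii) reversed and × 3: (-3)·(-68.3) = +204.9 kcal/mol
(iii) × 2: (2)·(+20.0) = +40.0 kcal/mol
By Hess's law, delta H = (-11.0) + (+204.9) + (+40.0) = 233.9 kcal/mol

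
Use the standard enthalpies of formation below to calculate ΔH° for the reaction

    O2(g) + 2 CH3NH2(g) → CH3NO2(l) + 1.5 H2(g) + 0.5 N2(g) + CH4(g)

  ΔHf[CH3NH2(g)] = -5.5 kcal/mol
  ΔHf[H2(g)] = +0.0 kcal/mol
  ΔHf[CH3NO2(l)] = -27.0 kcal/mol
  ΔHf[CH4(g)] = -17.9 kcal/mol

Products: 1·(-27.0) + 3/2·(+0.0) + 1/2·(+0.0) + 1·(-17.9) = -44.9
Reactants: 1·(+0.0) + 2·(-5.5) = -11.0
ΔH° = (-44.9) − (-11.0) = -33.9 kcal/mol

ΔH° = -33.9 kcal/mol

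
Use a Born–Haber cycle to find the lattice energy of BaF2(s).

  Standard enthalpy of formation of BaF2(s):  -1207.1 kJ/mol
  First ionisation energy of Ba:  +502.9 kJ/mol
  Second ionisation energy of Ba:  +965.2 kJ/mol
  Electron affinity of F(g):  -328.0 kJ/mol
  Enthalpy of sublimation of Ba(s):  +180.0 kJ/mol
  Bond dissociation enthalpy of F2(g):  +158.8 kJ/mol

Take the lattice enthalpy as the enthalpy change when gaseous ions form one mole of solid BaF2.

ΔHf° = 1·ΔHsub + 1·(ΣIE) + 1·D(F2) + 2·EA + U
-1207.1 = 1·(+180.0) + 1·(+1468.1) + 1·(+158.8) + 2·(-328.0) + U
U = -1207.1 − (+1150.9) = -2358.0 kJ/mol

U = -2358.0 kJ/mol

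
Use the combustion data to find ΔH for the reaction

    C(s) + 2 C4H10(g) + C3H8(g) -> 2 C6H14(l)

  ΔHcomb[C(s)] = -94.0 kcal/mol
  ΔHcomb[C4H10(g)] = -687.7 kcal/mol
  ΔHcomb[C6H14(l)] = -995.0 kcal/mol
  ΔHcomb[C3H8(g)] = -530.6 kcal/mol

With combustion enthalpies, reactants minus products:
= [1·(-94.0) + 2·(-687.7) + 1·(-530.6)] − [2·(-995.0)]
= -10.0 kcal/mol

ΔH = -10.0 kcal/mol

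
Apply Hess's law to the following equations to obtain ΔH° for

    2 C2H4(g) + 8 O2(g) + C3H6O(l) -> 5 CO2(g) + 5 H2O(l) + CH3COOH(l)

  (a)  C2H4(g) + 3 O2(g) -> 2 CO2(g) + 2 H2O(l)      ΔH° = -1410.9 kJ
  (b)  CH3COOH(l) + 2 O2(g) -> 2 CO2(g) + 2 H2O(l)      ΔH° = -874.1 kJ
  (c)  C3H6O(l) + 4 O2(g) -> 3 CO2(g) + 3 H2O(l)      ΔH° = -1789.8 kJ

ΔH° = -3737.5 kJ

(a) × 2 (scale by 2 for the 2 C2H4(g)): (2)·(-1410.9) = -2821.8 kJ
(b) reversed (reverse to put CH3COOH(l) on the product side): +874.1 kJ
(c) as written (C3H6O(l) already on the reactant side): -1789.8 kJ
ΔH° = (-2821.8) + (+874.1) + (-1789.8) = -3737.5 kJ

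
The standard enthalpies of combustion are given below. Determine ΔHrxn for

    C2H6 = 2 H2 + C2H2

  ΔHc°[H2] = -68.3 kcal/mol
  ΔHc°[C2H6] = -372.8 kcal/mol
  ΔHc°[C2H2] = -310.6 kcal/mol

Using ΔH = Σ nΔHc°(reactants) − Σ nΔHc°(products):
= [1·(-372.8)] − [2·(-68.3) + 1·(-310.6)]
= 74.4 kcal/mol

ΔHrxn = 74.4 kcal/mol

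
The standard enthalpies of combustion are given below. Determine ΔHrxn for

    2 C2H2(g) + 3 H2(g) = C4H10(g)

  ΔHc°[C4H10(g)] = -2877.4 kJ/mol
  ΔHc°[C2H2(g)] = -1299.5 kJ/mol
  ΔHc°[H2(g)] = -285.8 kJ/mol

Using ΔH = Σ nΔHc°(reactants) − Σ nΔHc°(products):
= [2·(-1299.5) + 3·(-285.8)] − [1·(-2877.4)]
= -579.0 kJ/mol

ΔHrxn = -579.0 kJ/mol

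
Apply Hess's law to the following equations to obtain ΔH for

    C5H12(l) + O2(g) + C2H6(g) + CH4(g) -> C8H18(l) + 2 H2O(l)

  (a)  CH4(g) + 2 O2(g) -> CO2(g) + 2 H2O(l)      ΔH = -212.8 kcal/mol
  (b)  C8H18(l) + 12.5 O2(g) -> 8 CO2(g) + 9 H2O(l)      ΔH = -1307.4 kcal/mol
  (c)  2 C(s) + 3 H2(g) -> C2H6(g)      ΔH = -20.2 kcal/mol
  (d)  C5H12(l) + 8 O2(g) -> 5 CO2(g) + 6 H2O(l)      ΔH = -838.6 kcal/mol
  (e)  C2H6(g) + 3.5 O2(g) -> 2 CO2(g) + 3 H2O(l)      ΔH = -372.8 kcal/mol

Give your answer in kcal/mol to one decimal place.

(a) as written (CH4(g) already on the reactant side): -212.8 kcal/mol
(b) reversed (reverse to put C8H18(l) on the product side): +1307.4 kcal/mol
(c): not needed (C(s) appears nowhere else).
(d) as written (C5H12(l) already on the reactant side): -838.6 kcal/mol
(e) as written: -372.8 kcal/mol
Summing the manipulated equations, ΔH = (-212.8) + (+1307.4) + (-838.6) + (-372.8) = -116.8 kcal/mol

ΔH = -116.8 kcal/mol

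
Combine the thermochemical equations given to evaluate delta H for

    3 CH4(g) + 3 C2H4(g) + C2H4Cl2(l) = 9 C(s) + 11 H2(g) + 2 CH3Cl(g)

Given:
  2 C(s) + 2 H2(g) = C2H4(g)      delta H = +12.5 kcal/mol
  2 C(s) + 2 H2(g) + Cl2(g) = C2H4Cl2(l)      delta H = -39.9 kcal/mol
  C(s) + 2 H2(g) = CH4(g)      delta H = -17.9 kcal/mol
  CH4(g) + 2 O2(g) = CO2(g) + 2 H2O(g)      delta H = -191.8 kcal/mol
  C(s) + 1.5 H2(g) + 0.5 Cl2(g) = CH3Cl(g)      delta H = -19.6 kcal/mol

equation 1 reversed and × 3 (reverse to put C2H4(g) on the reactant side; ×3 to match 3 C2H4(g) in the target): (-3)·(+12.5) = -37.5 kcal/mol
equation 2 reversed (reverse to put C2H4Cl2(l) on the reactant side): +39.9 kcal/mol
equation 3 reversed and × 3: (-3)·(-17.9) = +53.7 kcal/mol
equation 4: not needed (H2O(g) appears nowhere else).
equation 5 × 2 (scale by 2 for the 2 CH3Cl(g)): (2)·(-19.6) = -39.2 kcal/mol
Since enthalpy is a state function, delta H = (-3)·(+12.5) + (-1)·(-39.9) + (-3)·(-17.9) + (2)·(-19.6) = 16.9 kcal/mol

delta H = 16.9 kcal/mol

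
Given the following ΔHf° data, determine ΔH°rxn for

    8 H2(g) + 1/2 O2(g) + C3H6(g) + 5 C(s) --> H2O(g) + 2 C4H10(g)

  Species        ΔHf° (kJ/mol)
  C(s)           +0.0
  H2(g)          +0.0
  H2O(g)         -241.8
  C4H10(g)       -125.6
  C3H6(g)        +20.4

ΔH°rxn = -513.4 kJ/mol

ΔH°rxn = Σ nΔHf°(products) − Σ nΔHf°(reactants).
Products: 1·(-241.8) + 2·(-125.6) = -493.0
Reactants: 8·(+0.0) + 1/2·(+0.0) + 1·(+20.4) + 5·(+0.0) = +20.4
ΔH°rxn = (-493.0) − (+20.4) = -513.4 kJ/mol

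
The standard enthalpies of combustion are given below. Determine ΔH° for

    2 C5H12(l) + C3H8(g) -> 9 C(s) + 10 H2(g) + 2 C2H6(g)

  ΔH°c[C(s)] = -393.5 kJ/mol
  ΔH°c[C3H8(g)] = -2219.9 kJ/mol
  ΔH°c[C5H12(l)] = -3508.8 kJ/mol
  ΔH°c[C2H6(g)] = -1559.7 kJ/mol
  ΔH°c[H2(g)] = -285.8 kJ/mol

ΔH° = 281.4 kJ/mol

Using ΔH = Σ nΔHc°(reactants) − Σ nΔHc°(products):
= [2·(-3508.8) + 1·(-2219.9)] − [9·(-393.5) + 10·(-285.8) + 2·(-1559.7)]
= 281.4 kJ/mol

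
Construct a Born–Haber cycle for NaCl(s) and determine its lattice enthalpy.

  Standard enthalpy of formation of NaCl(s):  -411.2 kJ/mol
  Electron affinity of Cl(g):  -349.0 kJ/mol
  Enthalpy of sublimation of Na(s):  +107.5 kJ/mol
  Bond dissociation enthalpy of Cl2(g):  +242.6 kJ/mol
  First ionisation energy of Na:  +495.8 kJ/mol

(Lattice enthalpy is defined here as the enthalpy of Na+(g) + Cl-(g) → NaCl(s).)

U = -786.8 kJ/mol

ΔHf° = 1·ΔHsub + 1·(ΣIE) + 1/2·D(Cl2) + 1·EA + U
-411.2 = 1·(+107.5) + 1·(+495.8) + 1/2·(+242.6) + 1·(-349.0) + U
U = -411.2 − (+375.6) = -786.8 kJ/mol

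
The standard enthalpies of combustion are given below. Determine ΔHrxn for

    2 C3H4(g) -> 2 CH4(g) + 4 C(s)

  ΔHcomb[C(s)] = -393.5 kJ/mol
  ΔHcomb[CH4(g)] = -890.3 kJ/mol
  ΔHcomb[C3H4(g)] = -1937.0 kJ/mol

Using ΔH = Σ nΔHc°(reactants) − Σ nΔHc°(products):
= [2·(-1937.0)] − [2·(-890.3) + 4·(-393.5)]
= -519.4 kJ/mol

ΔHrxn = -519.4 kJ/mol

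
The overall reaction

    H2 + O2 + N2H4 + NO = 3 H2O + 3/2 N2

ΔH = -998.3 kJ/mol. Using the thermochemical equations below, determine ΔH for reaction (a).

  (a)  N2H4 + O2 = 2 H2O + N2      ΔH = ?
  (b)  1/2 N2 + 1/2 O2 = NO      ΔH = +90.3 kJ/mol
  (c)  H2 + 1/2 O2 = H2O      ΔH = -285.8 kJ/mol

ΔH = -622.2 kJ/mol

(a) as written (N2H4 already on the reactant side): contributes x
(b) reversed (NO must end up as a reactant): -90.3 kJ/mol
(c) as written (H2 already on the reactant side): -285.8 kJ/mol
-998.3 = (-90.3) + (-285.8) + x
x = (-998.3 − (-376.1)) / (1) = -622.2 kJ/mol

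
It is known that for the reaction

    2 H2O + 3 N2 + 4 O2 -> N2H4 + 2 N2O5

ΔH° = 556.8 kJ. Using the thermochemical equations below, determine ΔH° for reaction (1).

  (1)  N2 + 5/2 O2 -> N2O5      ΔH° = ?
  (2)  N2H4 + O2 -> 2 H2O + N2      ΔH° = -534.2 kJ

ΔH° = 11.3 kJ

(1) × 2: contributes 2·x
(2) reversed: +534.2 kJ
+556.8 = (+534.2) + 2·x
x = (+556.8 − (+534.2)) / (2) = 11.3 kJ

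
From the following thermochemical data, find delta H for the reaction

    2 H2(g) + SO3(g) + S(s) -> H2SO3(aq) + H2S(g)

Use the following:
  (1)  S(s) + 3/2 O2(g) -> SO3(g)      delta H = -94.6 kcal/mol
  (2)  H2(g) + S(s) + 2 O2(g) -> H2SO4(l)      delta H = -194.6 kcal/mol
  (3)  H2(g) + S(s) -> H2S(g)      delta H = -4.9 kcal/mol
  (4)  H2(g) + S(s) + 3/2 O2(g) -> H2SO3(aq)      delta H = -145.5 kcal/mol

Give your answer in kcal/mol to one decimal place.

(1) reversed: +94.6 kcal/mol
(2): not needed.
(3) as written: -4.9 kcal/mol
(4) as written: -145.5 kcal/mol
By Hess's law, delta H = (+94.6) + (-4.9) + (-145.5) = -55.8 kcal/mol

delta H = -55.8 kcal/mol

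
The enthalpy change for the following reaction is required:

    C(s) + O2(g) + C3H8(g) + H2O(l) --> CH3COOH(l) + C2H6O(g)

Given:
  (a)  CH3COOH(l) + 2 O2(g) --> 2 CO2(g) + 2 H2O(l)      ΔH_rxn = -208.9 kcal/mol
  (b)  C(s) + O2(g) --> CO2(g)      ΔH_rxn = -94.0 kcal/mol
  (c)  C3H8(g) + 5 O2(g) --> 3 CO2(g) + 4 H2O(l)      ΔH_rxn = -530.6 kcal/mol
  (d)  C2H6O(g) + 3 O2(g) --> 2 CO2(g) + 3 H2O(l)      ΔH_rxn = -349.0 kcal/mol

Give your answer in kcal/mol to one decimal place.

ΔH_rxn = -66.7 kcal/mol

(a) reversed (CH3COOH(l) must end up as a product): +208.9 kcal/mol
(b) as written (C(s) already on the reactant side): -94.0 kcal/mol
(c) as written (C3H8(g) already on the reactant side): -530.6 kcal/mol
(d) reversed (reverse to put C2H6O(g) on the product side): +349.0 kcal/mol
Since enthalpy is a state function, ΔH_rxn = (+208.9) + (-94.0) + (-530.6) + (+349.0) = -66.7 kcal/mol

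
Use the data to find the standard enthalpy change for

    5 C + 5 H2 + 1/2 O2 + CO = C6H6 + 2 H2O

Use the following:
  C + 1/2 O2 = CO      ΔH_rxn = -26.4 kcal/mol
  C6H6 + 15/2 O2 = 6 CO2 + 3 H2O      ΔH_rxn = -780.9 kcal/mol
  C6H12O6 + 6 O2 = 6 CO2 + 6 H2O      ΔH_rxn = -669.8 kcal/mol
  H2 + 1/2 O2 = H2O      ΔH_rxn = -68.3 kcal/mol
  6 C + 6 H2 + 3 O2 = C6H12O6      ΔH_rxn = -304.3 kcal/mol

ΔH_rxn = -98.5 kcal/mol

equation 1 reversed: +26.4 kcal/mol
equation 2 reversed: +780.9 kcal/mol
equation 3 as written: -669.8 kcal/mol
equation 4 reversed: +68.3 kcal/mol
equation 5 as written: -304.3 kcal/mol
Since enthalpy is a state function, ΔH_rxn = (-1)·(-26.4) + (-1)·(-780.9) + (1)·(-669.8) + (-1)·(-68.3) + (1)·(-304.3) = -98.5 kcal/mol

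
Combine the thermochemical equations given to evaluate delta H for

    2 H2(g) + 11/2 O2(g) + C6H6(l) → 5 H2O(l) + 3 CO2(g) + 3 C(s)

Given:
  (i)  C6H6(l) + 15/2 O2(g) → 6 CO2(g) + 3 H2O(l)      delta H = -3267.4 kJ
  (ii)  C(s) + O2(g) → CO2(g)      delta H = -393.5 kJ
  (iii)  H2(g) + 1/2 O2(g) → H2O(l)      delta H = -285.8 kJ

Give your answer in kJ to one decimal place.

delta H = -2658.5 kJ

(i) as written: -3267.4 kJ
(ii) reversed and × 3: (-3)·(-393.5) = +1180.5 kJ
(iii) × 2: (2)·(-285.8) = -571.6 kJ
Summing the manipulated equations, delta H = (1)·(-3267.4) + (-3)·(-393.5) + (2)·(-285.8) = -2658.5 kJ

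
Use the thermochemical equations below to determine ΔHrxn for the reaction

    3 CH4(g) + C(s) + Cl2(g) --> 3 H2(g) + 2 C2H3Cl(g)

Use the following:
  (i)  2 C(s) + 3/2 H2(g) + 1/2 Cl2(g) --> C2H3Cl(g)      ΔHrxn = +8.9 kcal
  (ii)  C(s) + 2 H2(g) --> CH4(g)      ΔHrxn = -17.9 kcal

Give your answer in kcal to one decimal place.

(i) × 2: (2)·(+8.9) = +17.8 kcal
(ii) reversed and × 3: (-3)·(-17.9) = +53.7 kcal
ΔHrxn = (+17.8) + (+53.7) = 71.5 kcal

ΔHrxn = 71.5 kcal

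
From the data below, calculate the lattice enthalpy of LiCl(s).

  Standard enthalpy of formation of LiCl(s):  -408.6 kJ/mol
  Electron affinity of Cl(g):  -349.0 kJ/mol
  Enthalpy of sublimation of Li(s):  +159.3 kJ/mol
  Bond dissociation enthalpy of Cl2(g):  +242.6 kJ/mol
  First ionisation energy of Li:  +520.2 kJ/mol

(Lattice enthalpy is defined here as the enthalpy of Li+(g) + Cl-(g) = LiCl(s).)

U = -860.4 kJ/mol

ΔHf° = 1·ΔHsub + 1·(ΣIE) + 1/2·D(Cl2) + 1·EA + U
-408.6 = 1·(+159.3) + 1·(+520.2) + 1/2·(+242.6) + 1·(-349.0) + U
U = -408.6 − (+451.8) = -860.4 kJ/mol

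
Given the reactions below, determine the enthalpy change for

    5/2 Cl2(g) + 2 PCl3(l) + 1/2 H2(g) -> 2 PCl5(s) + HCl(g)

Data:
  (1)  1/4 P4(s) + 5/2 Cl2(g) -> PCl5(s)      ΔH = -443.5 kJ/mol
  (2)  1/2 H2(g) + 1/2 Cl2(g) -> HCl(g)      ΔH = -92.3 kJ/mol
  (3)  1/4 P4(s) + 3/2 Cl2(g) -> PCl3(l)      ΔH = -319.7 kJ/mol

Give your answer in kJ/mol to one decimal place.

ΔH = -339.9 kJ/mol

(1) × 2: (2)·(-443.5) = -887.0 kJ/mol
(2) as written: -92.3 kJ/mol
(3) reversed and × 2: (-2)·(-319.7) = +639.4 kJ/mol
Combining the equations, ΔH = (-887.0) + (-92.3) + (+639.4) = -339.9 kJ/mol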